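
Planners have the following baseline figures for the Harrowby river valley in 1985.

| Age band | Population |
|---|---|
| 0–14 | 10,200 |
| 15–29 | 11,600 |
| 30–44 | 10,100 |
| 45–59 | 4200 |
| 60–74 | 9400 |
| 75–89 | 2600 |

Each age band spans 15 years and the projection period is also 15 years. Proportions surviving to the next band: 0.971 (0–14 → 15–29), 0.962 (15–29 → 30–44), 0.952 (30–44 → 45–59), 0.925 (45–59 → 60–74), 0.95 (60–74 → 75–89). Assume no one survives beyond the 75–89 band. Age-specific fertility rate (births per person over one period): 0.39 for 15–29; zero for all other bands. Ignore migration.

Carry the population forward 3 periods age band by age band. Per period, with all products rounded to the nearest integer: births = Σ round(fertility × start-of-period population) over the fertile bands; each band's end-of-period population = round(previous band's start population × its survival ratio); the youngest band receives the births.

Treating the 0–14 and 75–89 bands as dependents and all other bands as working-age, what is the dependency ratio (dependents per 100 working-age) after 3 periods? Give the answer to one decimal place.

Let band 1 be 0–14 through band 6 = 75–89.
Period 1.
Births: 11600 * 0.39 = 4524
Band 2: 10200 * 0.971 = 9904
Band 3: 11600 * 0.962 = 11159
Band 4: 10100 * 0.952 = 9615
Band 5: 4200 * 0.925 = 3885
Band 6: 9400 * 0.95 = 8930
Giving 4524 / 9904 / 11159 / 9615 / 3885 / 8930.
Period 2.
Births: 9904 * 0.39 = 3863
Band 2: 4524 * 0.971 = 4393
Band 3: 9904 * 0.962 = 9528
Band 4: 11159 * 0.952 = 10623
Band 5: 9615 * 0.925 = 8894
Band 6: 3885 * 0.95 = 3691
Giving 3863 / 4393 / 9528 / 10623 / 8894 / 3691.
Period 3.
Births: 4393 * 0.39 = 1713
Band 2: 3863 * 0.971 = 3751
Band 3: 4393 * 0.962 = 4226
Band 4: 9528 * 0.952 = 9071
Band 5: 10623 * 0.925 = 9826
Band 6: 8894 * 0.95 = 8449
Giving 1713 / 3751 / 4226 / 9071 / 9826 / 8449.
Dependents (band 0–14 + band 75–89) = 1713 + 8449 = 10162; working-age = 26874; ratio = 10162/26874 × 100 = 37.8

37.8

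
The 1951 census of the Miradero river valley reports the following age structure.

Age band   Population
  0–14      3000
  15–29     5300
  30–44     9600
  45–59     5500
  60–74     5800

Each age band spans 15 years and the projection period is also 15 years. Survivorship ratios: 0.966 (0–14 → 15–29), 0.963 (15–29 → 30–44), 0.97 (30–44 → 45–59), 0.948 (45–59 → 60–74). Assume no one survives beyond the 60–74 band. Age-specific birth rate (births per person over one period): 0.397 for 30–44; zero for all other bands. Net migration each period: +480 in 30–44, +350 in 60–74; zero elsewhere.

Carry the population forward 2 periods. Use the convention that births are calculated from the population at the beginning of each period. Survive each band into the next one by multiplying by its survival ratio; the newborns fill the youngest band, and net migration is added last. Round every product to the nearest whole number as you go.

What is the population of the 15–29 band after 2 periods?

3681

(Groups numbered youngest = 1 to oldest = 5.)
Period 1:
Births: 9600 × 0.397 = 3811
Group 2: 3000 × 0.966 = 2898
Group 3: 5300 × 0.963 = 5104
Group 4: 9600 × 0.97 = 9312
Group 5: 5500 × 0.948 = 5214
Net migration: Group 3 + 480 → 5584; Group 5 + 350 → 5564
→ [3811, 2898, 5584, 9312, 5564]
Period 2:
Births: 5584 × 0.397 = 2217
Group 2: 3811 × 0.966 = 3681
Group 3: 2898 × 0.963 = 2791
Group 4: 5584 × 0.97 = 5416
Group 5: 9312 × 0.948 = 8828
Net migration: Group 3 + 480 → 3271; Group 5 + 350 → 9178
→ [2217, 3681, 3271, 5416, 9178]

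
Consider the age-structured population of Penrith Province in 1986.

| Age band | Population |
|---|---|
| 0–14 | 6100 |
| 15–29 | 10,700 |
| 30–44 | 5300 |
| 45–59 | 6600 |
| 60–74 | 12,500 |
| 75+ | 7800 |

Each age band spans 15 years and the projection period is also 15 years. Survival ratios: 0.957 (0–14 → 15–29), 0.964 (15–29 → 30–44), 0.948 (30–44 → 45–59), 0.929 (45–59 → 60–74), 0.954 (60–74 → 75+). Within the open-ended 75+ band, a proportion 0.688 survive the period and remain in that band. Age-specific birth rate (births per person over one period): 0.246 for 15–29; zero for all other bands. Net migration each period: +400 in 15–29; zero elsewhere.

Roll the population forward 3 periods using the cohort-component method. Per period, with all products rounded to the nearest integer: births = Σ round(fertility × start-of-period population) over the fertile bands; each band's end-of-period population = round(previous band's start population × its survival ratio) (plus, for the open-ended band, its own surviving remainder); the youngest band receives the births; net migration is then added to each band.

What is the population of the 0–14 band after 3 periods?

Let group 1 be 0–14 through group 6 = 75+.
[period 1]
Births: 10700 × 0.246 = 2632
Group 2: 6100 × 0.957 = 5838
Group 3: 10700 × 0.964 = 10315
Group 4: 5300 × 0.948 = 5024
Group 5: 6600 × 0.929 = 6131
Group 6: 12500 × 0.954 + 7800 × 0.688 = 11925 + 5366 = 17291
Net migration: Group 2 + 400 → 6238
Giving 2632 / 6238 / 10315 / 5024 / 6131 / 17291.
[period 2]
Births: 6238 × 0.246 = 1535
Group 2: 2632 × 0.957 = 2519
Group 3: 6238 × 0.964 = 6013
Group 4: 10315 × 0.948 = 9779
Group 5: 5024 × 0.929 = 4667
Group 6: 6131 × 0.954 + 17291 × 0.688 = 5849 + 11896 = 17745
Net migration: Group 2 + 400 → 2919
Giving 1535 / 2919 / 6013 / 9779 / 4667 / 17745.
[period 3]
Births: 2919 × 0.246 = 718
Group 2: 1535 × 0.957 = 1469
Group 3: 2919 × 0.964 = 2814
Group 4: 6013 × 0.948 = 5700
Group 5: 9779 × 0.929 = 9085
Group 6: 4667 × 0.954 + 17745 × 0.688 = 4452 + 12209 = 16661
Net migration: Group 2 + 400 → 1869
Giving 718 / 1869 / 2814 / 5700 / 9085 / 16661.

718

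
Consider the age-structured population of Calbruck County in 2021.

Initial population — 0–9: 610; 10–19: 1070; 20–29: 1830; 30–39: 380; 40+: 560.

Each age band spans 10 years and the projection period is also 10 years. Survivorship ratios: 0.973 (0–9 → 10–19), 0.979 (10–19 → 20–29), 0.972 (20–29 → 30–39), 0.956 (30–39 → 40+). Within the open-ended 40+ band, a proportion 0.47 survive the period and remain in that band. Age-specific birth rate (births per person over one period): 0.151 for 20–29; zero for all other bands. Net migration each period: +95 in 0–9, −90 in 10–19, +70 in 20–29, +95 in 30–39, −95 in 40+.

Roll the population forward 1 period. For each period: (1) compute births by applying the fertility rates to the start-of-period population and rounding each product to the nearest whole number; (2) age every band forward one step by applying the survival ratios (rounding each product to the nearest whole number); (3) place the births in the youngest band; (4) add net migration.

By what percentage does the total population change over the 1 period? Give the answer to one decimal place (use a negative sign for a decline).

Call the bands 1 to 5, youngest first.
— Period 1 —
Births: 1830 × 0.151 = 276
Band 2: 610 × 0.973 = 594
Band 3: 1070 × 0.979 = 1048
Band 4: 1830 × 0.972 = 1779
Band 5: 380 × 0.956 + 560 × 0.47 = 363 + 263 = 626
Net migration: Band 1 + 95 → 371; Band 2 − 90 → 504; Band 3 + 70 → 1118; Band 4 + 95 → 1874; Band 5 − 95 → 531
End of period: [371, 504, 1118, 1874, 531]
Total: 4450 → 4398; change = -52; percentage change = -1.2%

-1.2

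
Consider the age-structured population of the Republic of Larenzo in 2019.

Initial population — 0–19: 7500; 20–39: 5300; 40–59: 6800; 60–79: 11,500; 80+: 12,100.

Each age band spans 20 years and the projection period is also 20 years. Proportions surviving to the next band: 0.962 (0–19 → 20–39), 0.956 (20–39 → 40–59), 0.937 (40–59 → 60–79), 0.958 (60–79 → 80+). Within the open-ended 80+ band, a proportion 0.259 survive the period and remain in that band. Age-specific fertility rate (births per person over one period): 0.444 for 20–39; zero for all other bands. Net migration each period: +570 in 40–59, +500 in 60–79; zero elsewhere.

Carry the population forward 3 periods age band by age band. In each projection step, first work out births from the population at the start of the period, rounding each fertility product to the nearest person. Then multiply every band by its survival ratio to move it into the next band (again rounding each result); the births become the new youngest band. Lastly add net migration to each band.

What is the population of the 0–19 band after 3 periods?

1005

— Period 1 —
Births: 5300 × 0.444 = 2353
20–39: 7500 × 0.962 = 7215
40–59: 5300 × 0.956 = 5067
60–79: 6800 × 0.937 = 6372
80+: 11500 × 0.958 + 12100 × 0.259 = 11017 + 3134 = 14151
Net migration: 40–59 + 570 → 5637; 60–79 + 500 → 6872
→ [2353, 7215, 5637, 6872, 14151]
— Period 2 —
Births: 7215 × 0.444 = 3203
20–39: 2353 × 0.962 = 2264
40–59: 7215 × 0.956 = 6898
60–79: 5637 × 0.937 = 5282
80+: 6872 × 0.958 + 14151 × 0.259 = 6583 + 3665 = 10248
Net migration: 40–59 + 570 → 7468; 60–79 + 500 → 5782
→ [3203, 2264, 7468, 5782, 10248]
— Period 3 —
Births: 2264 × 0.444 = 1005
20–39: 3203 × 0.962 = 3081
40–59: 2264 × 0.956 = 2164
60–79: 7468 × 0.937 = 6998
80+: 5782 × 0.958 + 10248 × 0.259 = 5539 + 2654 = 8193
Net migration: 40–59 + 570 → 2734; 60–79 + 500 → 7498
→ [1005, 3081, 2734, 7498, 8193]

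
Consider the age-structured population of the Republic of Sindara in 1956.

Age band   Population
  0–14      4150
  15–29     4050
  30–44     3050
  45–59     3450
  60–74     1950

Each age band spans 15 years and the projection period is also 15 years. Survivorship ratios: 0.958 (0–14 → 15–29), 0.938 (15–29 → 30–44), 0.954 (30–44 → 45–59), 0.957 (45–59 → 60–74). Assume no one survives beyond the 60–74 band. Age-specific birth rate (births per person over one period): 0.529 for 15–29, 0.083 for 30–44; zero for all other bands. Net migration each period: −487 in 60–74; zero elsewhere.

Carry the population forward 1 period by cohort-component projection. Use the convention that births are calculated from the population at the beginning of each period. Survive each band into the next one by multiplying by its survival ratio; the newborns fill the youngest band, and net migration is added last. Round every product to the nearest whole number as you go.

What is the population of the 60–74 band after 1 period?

2815

Let band 1 be 0–14 through band 5 = 60–74.
— Period 1 —
Births: 4050 × 0.529 = 2142 ; 3050 × 0.083 = 253 ⇒ total 2395
Band 2: 4150 × 0.958 = 3976
Band 3: 4050 × 0.938 = 3799
Band 4: 3050 × 0.954 = 2910
Band 5: 3450 × 0.957 = 3302
Net migration: Band 5 − 487 → 2815
Giving 2395 / 3976 / 3799 / 2910 / 2815.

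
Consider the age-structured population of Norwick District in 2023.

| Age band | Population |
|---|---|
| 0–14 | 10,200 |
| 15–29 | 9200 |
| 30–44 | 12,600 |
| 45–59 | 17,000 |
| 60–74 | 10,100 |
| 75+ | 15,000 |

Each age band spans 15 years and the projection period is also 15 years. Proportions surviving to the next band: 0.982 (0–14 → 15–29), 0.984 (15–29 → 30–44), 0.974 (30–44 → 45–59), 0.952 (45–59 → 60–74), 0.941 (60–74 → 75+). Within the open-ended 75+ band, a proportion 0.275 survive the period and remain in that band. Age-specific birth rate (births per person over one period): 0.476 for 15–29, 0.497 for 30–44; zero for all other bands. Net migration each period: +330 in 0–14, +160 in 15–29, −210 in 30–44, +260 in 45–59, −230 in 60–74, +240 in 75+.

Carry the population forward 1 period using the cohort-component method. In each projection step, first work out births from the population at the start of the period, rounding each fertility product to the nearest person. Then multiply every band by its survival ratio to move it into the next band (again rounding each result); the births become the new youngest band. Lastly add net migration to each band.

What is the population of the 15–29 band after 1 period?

10176

[period 1]
Births: 9200 * 0.476 = 4379 ; 12600 * 0.497 = 6262 — total 10641
15–29: 10200 * 0.982 = 10016
30–44: 9200 * 0.984 = 9053
45–59: 12600 * 0.974 = 12272
60–74: 17000 * 0.952 = 16184
75+: 10100 * 0.941 + 15000 * 0.275 = 9504 + 4125 = 13629
Net migration: 0–14 + 330 → 10971; 15–29 + 160 → 10176; 30–44 − 210 → 8843; 45–59 + 260 → 12532; 60–74 − 230 → 15954; 75+ + 240 → 13869
End of period: [10971, 10176, 8843, 12532, 15954, 13869]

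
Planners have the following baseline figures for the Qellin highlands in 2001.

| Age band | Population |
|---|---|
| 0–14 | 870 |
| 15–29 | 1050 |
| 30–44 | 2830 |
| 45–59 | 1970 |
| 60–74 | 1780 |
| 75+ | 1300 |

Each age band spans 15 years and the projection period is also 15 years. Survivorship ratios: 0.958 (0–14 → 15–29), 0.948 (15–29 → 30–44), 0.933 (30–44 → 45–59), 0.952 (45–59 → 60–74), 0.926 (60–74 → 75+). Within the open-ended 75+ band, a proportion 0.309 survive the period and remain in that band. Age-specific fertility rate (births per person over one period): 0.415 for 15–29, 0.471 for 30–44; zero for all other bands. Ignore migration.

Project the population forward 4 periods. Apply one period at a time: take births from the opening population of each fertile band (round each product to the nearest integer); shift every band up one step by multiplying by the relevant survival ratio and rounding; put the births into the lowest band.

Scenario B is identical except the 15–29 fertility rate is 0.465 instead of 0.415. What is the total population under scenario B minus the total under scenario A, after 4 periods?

263

After projecting period 1:
Births: 1050 * 0.415 = 436 ; 2830 * 0.471 = 1333 → total 1769
15–29: 870 * 0.958 = 833
30–44: 1050 * 0.948 = 995
45–59: 2830 * 0.933 = 2640
60–74: 1970 * 0.952 = 1875
75+: 1780 * 0.926 + 1300 * 0.309 = 1648 + 402 = 2050
Population now: 0–14=1769, 15–29=833, 30–44=995, 45–59=2640, 60–74=1875, 75+=2050
After projecting period 2:
Births: 833 * 0.415 = 346 ; 995 * 0.471 = 469 → total 815
15–29: 1769 * 0.958 = 1695
30–44: 833 * 0.948 = 790
45–59: 995 * 0.933 = 928
60–74: 2640 * 0.952 = 2513
75+: 1875 * 0.926 + 2050 * 0.309 = 1736 + 633 = 2369
Population now: 0–14=815, 15–29=1695, 30–44=790, 45–59=928, 60–74=2513, 75+=2369
After projecting period 3:
Births: 1695 * 0.415 = 703 ; 790 * 0.471 = 372 → total 1075
15–29: 815 * 0.958 = 781
30–44: 1695 * 0.948 = 1607
45–59: 790 * 0.933 = 737
60–74: 928 * 0.952 = 883
75+: 2513 * 0.926 + 2369 * 0.309 = 2327 + 732 = 3059
Population now: 0–14=1075, 15–29=781, 30–44=1607, 45–59=737, 60–74=883, 75+=3059
After projecting period 4:
Births: 781 * 0.415 = 324 ; 1607 * 0.471 = 757 → total 1081
15–29: 1075 * 0.958 = 1030
30–44: 781 * 0.948 = 740
45–59: 1607 * 0.933 = 1499
60–74: 737 * 0.952 = 702
75+: 883 * 0.926 + 3059 * 0.309 = 818 + 945 = 1763
Population now: 0–14=1081, 15–29=1030, 30–44=740, 45–59=1499, 60–74=702, 75+=1763
Scenario A total after 4 periods: 6815
Scenario B projection —
After projecting period 1:
Births: 1050 * 0.465 = 488 ; 2830 * 0.471 = 1333 → total 1821
15–29: 870 * 0.958 = 833
30–44: 1050 * 0.948 = 995
45–59: 2830 * 0.933 = 2640
60–74: 1970 * 0.952 = 1875
75+: 1780 * 0.926 + 1300 * 0.309 = 1648 + 402 = 2050
Population now: 0–14=1821, 15–29=833, 30–44=995, 45–59=2640, 60–74=1875, 75+=2050
After projecting period 2:
Births: 833 * 0.465 = 387 ; 995 * 0.471 = 469 → total 856
15–29: 1821 * 0.958 = 1745
30–44: 833 * 0.948 = 790
45–59: 995 * 0.933 = 928
60–74: 2640 * 0.952 = 2513
75+: 1875 * 0.926 + 2050 * 0.309 = 1736 + 633 = 2369
Population now: 0–14=856, 15–29=1745, 30–44=790, 45–59=928, 60–74=2513, 75+=2369
After projecting period 3:
Births: 1745 * 0.465 = 811 ; 790 * 0.471 = 372 → total 1183
15–29: 856 * 0.958 = 820
30–44: 1745 * 0.948 = 1654
45–59: 790 * 0.933 = 737
60–74: 928 * 0.952 = 883
75+: 2513 * 0.926 + 2369 * 0.309 = 2327 + 732 = 3059
Population now: 0–14=1183, 15–29=820, 30–44=1654, 45–59=737, 60–74=883, 75+=3059
After projecting period 4:
Births: 820 * 0.465 = 381 ; 1654 * 0.471 = 779 → total 1160
15–29: 1183 * 0.958 = 1133
30–44: 820 * 0.948 = 777
45–59: 1654 * 0.933 = 1543
60–74: 737 * 0.952 = 702
75+: 883 * 0.926 + 3059 * 0.309 = 818 + 945 = 1763
Population now: 0–14=1160, 15–29=1133, 30–44=777, 45–59=1543, 60–74=702, 75+=1763
Scenario B total after 4 periods: 7078
Difference B − A = 7078 − 6815 = 263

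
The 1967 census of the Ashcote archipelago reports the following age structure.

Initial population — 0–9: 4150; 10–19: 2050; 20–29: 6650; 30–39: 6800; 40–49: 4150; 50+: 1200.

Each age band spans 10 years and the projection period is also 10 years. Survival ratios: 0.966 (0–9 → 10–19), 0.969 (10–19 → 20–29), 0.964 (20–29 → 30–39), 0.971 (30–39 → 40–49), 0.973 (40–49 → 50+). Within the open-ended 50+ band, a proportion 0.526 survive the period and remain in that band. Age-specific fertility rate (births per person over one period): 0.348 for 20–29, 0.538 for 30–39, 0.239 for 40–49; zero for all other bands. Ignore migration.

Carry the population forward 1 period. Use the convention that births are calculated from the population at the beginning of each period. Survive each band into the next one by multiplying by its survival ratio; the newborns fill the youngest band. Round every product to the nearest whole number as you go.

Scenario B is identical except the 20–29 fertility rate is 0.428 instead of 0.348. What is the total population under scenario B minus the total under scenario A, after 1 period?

532

Numbering the groups 1..6 from youngest to oldest:
Period 1:
Births: 6650 * 0.348 = 2314, 6800 * 0.538 = 3658, 4150 * 0.239 = 992 → 6964
Group 2: 4150 * 0.966 = 4009
Group 3: 2050 * 0.969 = 1986
Group 4: 6650 * 0.964 = 6411
Group 5: 6800 * 0.971 = 6603
Group 6: 4150 * 0.973 + 1200 * 0.526 = 4038 + 631 = 4669
Giving 6964 / 4009 / 1986 / 6411 / 6603 / 4669.
Scenario A total after 1 period: 30642
Scenario B projection —
Period 1:
Births: 6650 * 0.428 = 2846, 6800 * 0.538 = 3658, 4150 * 0.239 = 992 → 7496
Group 2: 4150 * 0.966 = 4009
Group 3: 2050 * 0.969 = 1986
Group 4: 6650 * 0.964 = 6411
Group 5: 6800 * 0.971 = 6603
Group 6: 4150 * 0.973 + 1200 * 0.526 = 4038 + 631 = 4669
Giving 7496 / 4009 / 1986 / 6411 / 6603 / 4669.
Scenario B total after 1 period: 31174
Difference B − A = 31174 − 30642 = 532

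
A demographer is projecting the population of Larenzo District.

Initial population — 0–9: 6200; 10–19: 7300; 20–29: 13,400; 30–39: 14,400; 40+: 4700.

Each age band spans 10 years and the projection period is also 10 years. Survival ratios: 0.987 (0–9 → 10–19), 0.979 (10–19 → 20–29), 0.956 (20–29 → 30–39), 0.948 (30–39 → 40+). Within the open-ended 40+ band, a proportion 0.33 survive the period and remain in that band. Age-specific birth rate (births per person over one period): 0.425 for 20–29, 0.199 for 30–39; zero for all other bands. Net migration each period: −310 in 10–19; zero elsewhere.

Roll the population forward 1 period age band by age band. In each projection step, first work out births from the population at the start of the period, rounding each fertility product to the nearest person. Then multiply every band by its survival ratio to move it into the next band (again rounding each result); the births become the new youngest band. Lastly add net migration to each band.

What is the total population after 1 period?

49529

Numbering the groups 1..5 from youngest to oldest:
After projecting period 1:
Births: 13400 × 0.425 = 5695  |  14400 × 0.199 = 2866 — total 8561
Group 2: 6200 × 0.987 = 6119
Group 3: 7300 × 0.979 = 7147
Group 4: 13400 × 0.956 = 12810
Group 5: 14400 × 0.948 + 4700 × 0.33 = 13651 + 1551 = 15202
Net migration: Group 2 − 310 → 5809
→ [8561, 5809, 7147, 12810, 15202]
Total after period 1: 8561 + 5809 + 7147 + 12810 + 15202 = 49529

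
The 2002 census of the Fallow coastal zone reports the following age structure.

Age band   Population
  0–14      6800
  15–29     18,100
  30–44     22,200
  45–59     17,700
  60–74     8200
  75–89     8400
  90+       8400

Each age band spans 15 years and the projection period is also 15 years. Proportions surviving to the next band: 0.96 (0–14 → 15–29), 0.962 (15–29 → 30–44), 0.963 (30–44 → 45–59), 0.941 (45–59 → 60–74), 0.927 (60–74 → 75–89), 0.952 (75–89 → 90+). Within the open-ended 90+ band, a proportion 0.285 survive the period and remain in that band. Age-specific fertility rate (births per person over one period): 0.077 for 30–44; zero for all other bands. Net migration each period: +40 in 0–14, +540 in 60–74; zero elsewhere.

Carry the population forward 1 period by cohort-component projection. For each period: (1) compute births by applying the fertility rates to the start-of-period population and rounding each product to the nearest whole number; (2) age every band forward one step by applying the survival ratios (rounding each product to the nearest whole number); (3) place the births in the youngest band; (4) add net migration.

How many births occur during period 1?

Period 1:
Births: 22200 × 0.077 = 1709
15–29: 6800 × 0.96 = 6528
30–44: 18100 × 0.962 = 17412
45–59: 22200 × 0.963 = 21379
60–74: 17700 × 0.941 = 16656
75–89: 8200 × 0.927 = 7601
90+: 8400 × 0.952 + 8400 × 0.285 = 7997 + 2394 = 10391
Net migration: 0–14 + 40 → 1749; 60–74 + 540 → 17196
Population now: 0–14=1749, 15–29=6528, 30–44=17412, 45–59=21379, 60–74=17196, 75–89=7601, 90+=10391

1709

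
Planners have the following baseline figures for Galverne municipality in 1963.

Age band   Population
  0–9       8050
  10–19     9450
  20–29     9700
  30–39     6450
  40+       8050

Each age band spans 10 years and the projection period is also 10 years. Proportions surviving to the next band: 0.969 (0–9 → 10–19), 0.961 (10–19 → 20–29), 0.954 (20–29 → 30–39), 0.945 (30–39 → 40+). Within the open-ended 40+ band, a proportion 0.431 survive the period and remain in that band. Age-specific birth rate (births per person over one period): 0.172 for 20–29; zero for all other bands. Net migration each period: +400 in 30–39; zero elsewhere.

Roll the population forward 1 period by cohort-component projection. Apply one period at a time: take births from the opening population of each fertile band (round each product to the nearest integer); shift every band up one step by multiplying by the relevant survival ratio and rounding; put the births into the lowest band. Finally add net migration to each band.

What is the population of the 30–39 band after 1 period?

Let band 1 be 0–9 through band 5 = 40+.
After projecting period 1:
Births: 9700 × 0.172 = 1668
Band 2: 8050 × 0.969 = 7800
Band 3: 9450 × 0.961 = 9081
Band 4: 9700 × 0.954 = 9254
Band 5: 6450 × 0.945 + 8050 × 0.431 = 6095 + 3470 = 9565
Net migration: Band 4 + 400 → 9654
Giving 1668 / 7800 / 9081 / 9654 / 9565.

9654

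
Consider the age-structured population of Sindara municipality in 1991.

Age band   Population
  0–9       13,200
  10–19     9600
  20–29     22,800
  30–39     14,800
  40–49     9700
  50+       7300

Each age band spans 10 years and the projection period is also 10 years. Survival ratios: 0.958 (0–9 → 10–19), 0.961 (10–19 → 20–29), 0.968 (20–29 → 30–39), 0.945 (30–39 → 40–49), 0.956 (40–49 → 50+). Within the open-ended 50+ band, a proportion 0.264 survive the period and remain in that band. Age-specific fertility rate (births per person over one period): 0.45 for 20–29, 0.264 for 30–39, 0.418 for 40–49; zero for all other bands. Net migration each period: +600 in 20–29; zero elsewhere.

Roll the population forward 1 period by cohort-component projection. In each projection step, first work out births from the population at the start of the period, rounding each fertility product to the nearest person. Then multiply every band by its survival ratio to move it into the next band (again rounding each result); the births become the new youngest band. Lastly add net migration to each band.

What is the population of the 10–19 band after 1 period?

12646

(Bands numbered youngest = 1 to oldest = 6.)
Period 1:
Births: 22800 * 0.45 = 10260, 14800 * 0.264 = 3907, 9700 * 0.418 = 4055 → 18222
Band 2: 13200 * 0.958 = 12646
Band 3: 9600 * 0.961 = 9226
Band 4: 22800 * 0.968 = 22070
Band 5: 14800 * 0.945 = 13986
Band 6: 9700 * 0.956 + 7300 * 0.264 = 9273 + 1927 = 11200
Net migration: Band 3 + 600 → 9826
Giving 18222 / 12646 / 9826 / 22070 / 13986 / 11200.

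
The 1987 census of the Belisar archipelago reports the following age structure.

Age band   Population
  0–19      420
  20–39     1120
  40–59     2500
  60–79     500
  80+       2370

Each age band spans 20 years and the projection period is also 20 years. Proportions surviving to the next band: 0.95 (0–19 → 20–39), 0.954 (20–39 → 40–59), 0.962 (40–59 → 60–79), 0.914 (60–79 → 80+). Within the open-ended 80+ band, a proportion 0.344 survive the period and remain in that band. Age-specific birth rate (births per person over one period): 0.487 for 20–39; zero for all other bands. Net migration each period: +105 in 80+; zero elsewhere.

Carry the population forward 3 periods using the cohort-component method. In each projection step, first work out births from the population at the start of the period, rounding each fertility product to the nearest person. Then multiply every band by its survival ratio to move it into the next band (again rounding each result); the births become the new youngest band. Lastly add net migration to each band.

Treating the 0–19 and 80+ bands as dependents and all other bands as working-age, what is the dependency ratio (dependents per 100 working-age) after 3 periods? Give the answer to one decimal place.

Let band 1 be 0–19 through band 5 = 80+.
After projecting period 1:
Births: 1120 * 0.487 = 545
Band 2: 420 * 0.95 = 399
Band 3: 1120 * 0.954 = 1068
Band 4: 2500 * 0.962 = 2405
Band 5: 500 * 0.914 + 2370 * 0.344 = 457 + 815 = 1272
Net migration: Band 5 + 105 → 1377
→ [545, 399, 1068, 2405, 1377]
After projecting period 2:
Births: 399 * 0.487 = 194
Band 2: 545 * 0.95 = 518
Band 3: 399 * 0.954 = 381
Band 4: 1068 * 0.962 = 1027
Band 5: 2405 * 0.914 + 1377 * 0.344 = 2198 + 474 = 2672
Net migration: Band 5 + 105 → 2777
→ [194, 518, 381, 1027, 2777]
After projecting period 3:
Births: 518 * 0.487 = 252
Band 2: 194 * 0.95 = 184
Band 3: 518 * 0.954 = 494
Band 4: 381 * 0.962 = 367
Band 5: 1027 * 0.914 + 2777 * 0.344 = 939 + 955 = 1894
Net migration: Band 5 + 105 → 1999
→ [252, 184, 494, 367, 1999]
Dependents (band 0–19 + band 80+) = 252 + 1999 = 2251; working-age = 1045; ratio = 2251/1045 × 100 = 215.4

215.4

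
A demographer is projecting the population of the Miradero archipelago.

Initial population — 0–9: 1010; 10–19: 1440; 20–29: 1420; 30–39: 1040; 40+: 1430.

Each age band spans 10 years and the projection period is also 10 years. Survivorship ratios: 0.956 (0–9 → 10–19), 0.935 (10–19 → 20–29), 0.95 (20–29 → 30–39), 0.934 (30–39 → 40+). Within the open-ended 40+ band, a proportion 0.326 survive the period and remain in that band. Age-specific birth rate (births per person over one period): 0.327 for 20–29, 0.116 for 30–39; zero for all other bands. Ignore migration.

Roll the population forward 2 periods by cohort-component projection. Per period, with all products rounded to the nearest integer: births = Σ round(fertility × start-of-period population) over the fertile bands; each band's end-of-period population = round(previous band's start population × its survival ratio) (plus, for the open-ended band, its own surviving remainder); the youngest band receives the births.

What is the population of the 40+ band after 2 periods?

1728

Period 1.
Births: 1420 × 0.327 = 464, 1040 × 0.116 = 121 → total 585
10–19: 1010 × 0.956 = 966
20–29: 1440 × 0.935 = 1346
30–39: 1420 × 0.95 = 1349
40+: 1040 × 0.934 + 1430 × 0.326 = 971 + 466 = 1437
End of period: [585, 966, 1346, 1349, 1437]
Period 2.
Births: 1346 × 0.327 = 440, 1349 × 0.116 = 156 → total 596
10–19: 585 × 0.956 = 559
20–29: 966 × 0.935 = 903
30–39: 1346 × 0.95 = 1279
40+: 1349 × 0.934 + 1437 × 0.326 = 1260 + 468 = 1728
End of period: [596, 559, 903, 1279, 1728]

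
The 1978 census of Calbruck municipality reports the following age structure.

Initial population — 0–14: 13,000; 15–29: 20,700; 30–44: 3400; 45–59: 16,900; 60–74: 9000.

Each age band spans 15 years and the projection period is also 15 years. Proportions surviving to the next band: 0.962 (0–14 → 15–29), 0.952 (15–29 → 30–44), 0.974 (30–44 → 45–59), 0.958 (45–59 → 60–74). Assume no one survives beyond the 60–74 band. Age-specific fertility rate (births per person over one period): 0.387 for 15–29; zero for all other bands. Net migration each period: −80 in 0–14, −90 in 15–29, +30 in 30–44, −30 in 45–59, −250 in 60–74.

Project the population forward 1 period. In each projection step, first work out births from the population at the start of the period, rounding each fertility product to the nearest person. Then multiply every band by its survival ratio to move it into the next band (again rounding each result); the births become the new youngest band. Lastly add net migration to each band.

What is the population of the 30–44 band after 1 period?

19736

Period 1:
Births: 20700 * 0.387 = 8011
15–29: 13000 * 0.962 = 12506
30–44: 20700 * 0.952 = 19706
45–59: 3400 * 0.974 = 3312
60–74: 16900 * 0.958 = 16190
Net migration: 0–14 − 80 → 7931; 15–29 − 90 → 12416; 30–44 + 30 → 19736; 45–59 − 30 → 3282; 60–74 − 250 → 15940
Population now: 0–14=7931, 15–29=12416, 30–44=19736, 45–59=3282, 60–74=15940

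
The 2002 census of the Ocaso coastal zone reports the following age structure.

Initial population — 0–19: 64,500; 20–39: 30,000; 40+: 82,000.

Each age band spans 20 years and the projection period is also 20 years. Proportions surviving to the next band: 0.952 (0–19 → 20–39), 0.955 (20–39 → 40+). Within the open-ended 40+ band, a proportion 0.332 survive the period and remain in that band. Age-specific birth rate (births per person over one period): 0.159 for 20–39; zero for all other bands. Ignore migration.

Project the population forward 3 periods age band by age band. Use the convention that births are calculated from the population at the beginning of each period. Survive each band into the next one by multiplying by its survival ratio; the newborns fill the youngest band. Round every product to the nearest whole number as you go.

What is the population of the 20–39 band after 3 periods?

Period 1.
Births: 30000 × 0.159 = 4770
20–39: 64500 × 0.952 = 61404
40+: 30000 × 0.955 + 82000 × 0.332 = 28650 + 27224 = 55874
Population now: 0–19=4770, 20–39=61404, 40+=55874
Period 2.
Births: 61404 × 0.159 = 9763
20–39: 4770 × 0.952 = 4541
40+: 61404 × 0.955 + 55874 × 0.332 = 58641 + 18550 = 77191
Population now: 0–19=9763, 20–39=4541, 40+=77191
Period 3.
Births: 4541 × 0.159 = 722
20–39: 9763 × 0.952 = 9294
40+: 4541 × 0.955 + 77191 × 0.332 = 4337 + 25627 = 29964
Population now: 0–19=722, 20–39=9294, 40+=29964

9294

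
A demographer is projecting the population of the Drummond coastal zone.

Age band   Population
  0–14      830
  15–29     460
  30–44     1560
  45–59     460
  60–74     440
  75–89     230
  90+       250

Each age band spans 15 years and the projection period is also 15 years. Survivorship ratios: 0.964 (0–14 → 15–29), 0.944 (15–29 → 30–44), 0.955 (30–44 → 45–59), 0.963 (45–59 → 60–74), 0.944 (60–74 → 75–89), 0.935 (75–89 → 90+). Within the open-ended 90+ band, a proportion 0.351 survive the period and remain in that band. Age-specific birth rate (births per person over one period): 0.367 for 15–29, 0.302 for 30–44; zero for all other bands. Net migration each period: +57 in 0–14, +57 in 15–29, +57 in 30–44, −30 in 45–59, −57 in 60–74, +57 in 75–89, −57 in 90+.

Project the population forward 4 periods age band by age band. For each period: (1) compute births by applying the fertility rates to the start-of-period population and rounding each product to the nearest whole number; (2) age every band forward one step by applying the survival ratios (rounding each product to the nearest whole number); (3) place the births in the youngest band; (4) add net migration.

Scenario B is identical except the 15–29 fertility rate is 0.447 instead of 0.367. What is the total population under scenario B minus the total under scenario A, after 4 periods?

Period 1:
Births: 460 * 0.367 = 169, 1560 * 0.302 = 471 → total 640
15–29: 830 * 0.964 = 800
30–44: 460 * 0.944 = 434
45–59: 1560 * 0.955 = 1490
60–74: 460 * 0.963 = 443
75–89: 440 * 0.944 = 415
90+: 230 * 0.935 + 250 * 0.351 = 215 + 88 = 303
Net migration: 0–14 + 57 → 697; 15–29 + 57 → 857; 30–44 + 57 → 491; 45–59 − 30 → 1460; 60–74 − 57 → 386; 75–89 + 57 → 472; 90+ − 57 → 246
End of period: [697, 857, 491, 1460, 386, 472, 246]
Period 2:
Births: 857 * 0.367 = 315, 491 * 0.302 = 148 → total 463
15–29: 697 * 0.964 = 672
30–44: 857 * 0.944 = 809
45–59: 491 * 0.955 = 469
60–74: 1460 * 0.963 = 1406
75–89: 386 * 0.944 = 364
90+: 472 * 0.935 + 246 * 0.351 = 441 + 86 = 527
Net migration: 0–14 + 57 → 520; 15–29 + 57 → 729; 30–44 + 57 → 866; 45–59 − 30 → 439; 60–74 − 57 → 1349; 75–89 + 57 → 421; 90+ − 57 → 470
End of period: [520, 729, 866, 439, 1349, 421, 470]
Period 3:
Births: 729 * 0.367 = 268, 866 * 0.302 = 262 → total 530
15–29: 520 * 0.964 = 501
30–44: 729 * 0.944 = 688
45–59: 866 * 0.955 = 827
60–74: 439 * 0.963 = 423
75–89: 1349 * 0.944 = 1273
90+: 421 * 0.935 + 470 * 0.351 = 394 + 165 = 559
Net migration: 0–14 + 57 → 587; 15–29 + 57 → 558; 30–44 + 57 → 745; 45–59 − 30 → 797; 60–74 − 57 → 366; 75–89 + 57 → 1330; 90+ − 57 → 502
End of period: [587, 558, 745, 797, 366, 1330, 502]
Period 4:
Births: 558 * 0.367 = 205, 745 * 0.302 = 225 → total 430
15–29: 587 * 0.964 = 566
30–44: 558 * 0.944 = 527
45–59: 745 * 0.955 = 711
60–74: 797 * 0.963 = 768
75–89: 366 * 0.944 = 346
90+: 1330 * 0.935 + 502 * 0.351 = 1244 + 176 = 1420
Net migration: 0–14 + 57 → 487; 15–29 + 57 → 623; 30–44 + 57 → 584; 45–59 − 30 → 681; 60–74 − 57 → 711; 75–89 + 57 → 403; 90+ − 57 → 1363
End of period: [487, 623, 584, 681, 711, 403, 1363]
Scenario A total after 4 periods: 4852
Scenario B projection —
Period 1:
Births: 460 * 0.447 = 206, 1560 * 0.302 = 471 → total 677
15–29: 830 * 0.964 = 800
30–44: 460 * 0.944 = 434
45–59: 1560 * 0.955 = 1490
60–74: 460 * 0.963 = 443
75–89: 440 * 0.944 = 415
90+: 230 * 0.935 + 250 * 0.351 = 215 + 88 = 303
Net migration: 0–14 + 57 → 734; 15–29 + 57 → 857; 30–44 + 57 → 491; 45–59 − 30 → 1460; 60–74 − 57 → 386; 75–89 + 57 → 472; 90+ − 57 → 246
End of period: [734, 857, 491, 1460, 386, 472, 246]
Period 2:
Births: 857 * 0.447 = 383, 491 * 0.302 = 148 → total 531
15–29: 734 * 0.964 = 708
30–44: 857 * 0.944 = 809
45–59: 491 * 0.955 = 469
60–74: 1460 * 0.963 = 1406
75–89: 386 * 0.944 = 364
90+: 472 * 0.935 + 246 * 0.351 = 441 + 86 = 527
Net migration: 0–14 + 57 → 588; 15–29 + 57 → 765; 30–44 + 57 → 866; 45–59 − 30 → 439; 60–74 − 57 → 1349; 75–89 + 57 → 421; 90+ − 57 → 470
End of period: [588, 765, 866, 439, 1349, 421, 470]
Period 3:
Births: 765 * 0.447 = 342, 866 * 0.302 = 262 → total 604
15–29: 588 * 0.964 = 567
30–44: 765 * 0.944 = 722
45–59: 866 * 0.955 = 827
60–74: 439 * 0.963 = 423
75–89: 1349 * 0.944 = 1273
90+: 421 * 0.935 + 470 * 0.351 = 394 + 165 = 559
Net migration: 0–14 + 57 → 661; 15–29 + 57 → 624; 30–44 + 57 → 779; 45–59 − 30 → 797; 60–74 − 57 → 366; 75–89 + 57 → 1330; 90+ − 57 → 502
End of period: [661, 624, 779, 797, 366, 1330, 502]
Period 4:
Births: 624 * 0.447 = 279, 779 * 0.302 = 235 → total 514
15–29: 661 * 0.964 = 637
30–44: 624 * 0.944 = 589
45–59: 779 * 0.955 = 744
60–74: 797 * 0.963 = 768
75–89: 366 * 0.944 = 346
90+: 1330 * 0.935 + 502 * 0.351 = 1244 + 176 = 1420
Net migration: 0–14 + 57 → 571; 15–29 + 57 → 694; 30–44 + 57 → 646; 45–59 − 30 → 714; 60–74 − 57 → 711; 75–89 + 57 → 403; 90+ − 57 → 1363
End of period: [571, 694, 646, 714, 711, 403, 1363]
Scenario B total after 4 periods: 5102
Difference B − A = 5102 − 4852 = 250

250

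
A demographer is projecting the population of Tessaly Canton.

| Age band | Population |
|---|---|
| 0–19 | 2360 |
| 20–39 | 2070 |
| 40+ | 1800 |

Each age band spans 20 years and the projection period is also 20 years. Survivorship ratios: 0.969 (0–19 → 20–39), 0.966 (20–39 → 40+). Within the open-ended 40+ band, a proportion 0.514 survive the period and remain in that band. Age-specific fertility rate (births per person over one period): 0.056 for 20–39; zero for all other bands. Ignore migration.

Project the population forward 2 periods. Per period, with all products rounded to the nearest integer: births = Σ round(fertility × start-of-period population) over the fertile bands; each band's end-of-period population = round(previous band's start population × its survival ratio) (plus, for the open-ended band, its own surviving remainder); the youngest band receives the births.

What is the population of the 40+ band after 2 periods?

Numbering the bands 1..3 from youngest to oldest:
After projecting period 1:
Births: 2070 × 0.056 = 116
Band 2: 2360 × 0.969 = 2287
Band 3: 2070 × 0.966 + 1800 × 0.514 = 2000 + 925 = 2925
Giving 116 / 2287 / 2925.
After projecting period 2:
Births: 2287 × 0.056 = 128
Band 2: 116 × 0.969 = 112
Band 3: 2287 × 0.966 + 2925 × 0.514 = 2209 + 1503 = 3712
Giving 128 / 112 / 3712.

3712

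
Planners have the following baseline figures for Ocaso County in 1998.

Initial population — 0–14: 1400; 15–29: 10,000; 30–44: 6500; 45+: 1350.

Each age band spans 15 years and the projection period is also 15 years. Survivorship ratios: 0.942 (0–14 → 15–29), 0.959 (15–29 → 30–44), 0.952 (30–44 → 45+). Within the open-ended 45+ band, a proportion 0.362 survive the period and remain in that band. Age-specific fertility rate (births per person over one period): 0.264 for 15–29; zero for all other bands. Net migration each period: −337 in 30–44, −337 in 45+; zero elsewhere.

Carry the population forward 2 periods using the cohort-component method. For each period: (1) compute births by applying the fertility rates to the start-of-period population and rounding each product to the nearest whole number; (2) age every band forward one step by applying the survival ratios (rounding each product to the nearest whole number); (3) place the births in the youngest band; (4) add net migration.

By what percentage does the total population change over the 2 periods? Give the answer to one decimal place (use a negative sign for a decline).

-24.5

Numbering the bands 1..4 from youngest to oldest:
[period 1]
Births: 10000 * 0.264 = 2640
Band 2: 1400 * 0.942 = 1319
Band 3: 10000 * 0.959 = 9590
Band 4: 6500 * 0.952 + 1350 * 0.362 = 6188 + 489 = 6677
Net migration: Band 3 − 337 → 9253; Band 4 − 337 → 6340
Population now: 0–14=2640, 15–29=1319, 30–44=9253, 45+=6340
[period 2]
Births: 1319 * 0.264 = 348
Band 2: 2640 * 0.942 = 2487
Band 3: 1319 * 0.959 = 1265
Band 4: 9253 * 0.952 + 6340 * 0.362 = 8809 + 2295 = 11104
Net migration: Band 3 − 337 → 928; Band 4 − 337 → 10767
Population now: 0–14=348, 15–29=2487, 30–44=928, 45+=10767
Total: 19250 → 14530; change = -4720; percentage change = -24.5%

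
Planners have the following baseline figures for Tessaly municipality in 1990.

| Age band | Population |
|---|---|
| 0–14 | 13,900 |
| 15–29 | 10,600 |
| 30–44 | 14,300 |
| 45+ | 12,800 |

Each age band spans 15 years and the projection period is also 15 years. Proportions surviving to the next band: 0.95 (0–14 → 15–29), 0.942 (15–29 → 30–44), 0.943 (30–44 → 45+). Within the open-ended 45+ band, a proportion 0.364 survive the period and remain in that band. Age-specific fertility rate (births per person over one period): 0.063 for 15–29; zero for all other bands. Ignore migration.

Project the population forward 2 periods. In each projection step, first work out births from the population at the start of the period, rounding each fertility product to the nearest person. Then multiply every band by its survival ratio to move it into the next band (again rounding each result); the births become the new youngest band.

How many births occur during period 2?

Period 1.
Births: 10600 × 0.063 = 668
15–29: 13900 × 0.95 = 13205
30–44: 10600 × 0.942 = 9985
45+: 14300 × 0.943 + 12800 × 0.364 = 13485 + 4659 = 18144
→ [668, 13205, 9985, 18144]
Period 2.
Births: 13205 × 0.063 = 832
15–29: 668 × 0.95 = 635
30–44: 13205 × 0.942 = 12439
45+: 9985 × 0.943 + 18144 × 0.364 = 9416 + 6604 = 16020
→ [832, 635, 12439, 16020]

832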